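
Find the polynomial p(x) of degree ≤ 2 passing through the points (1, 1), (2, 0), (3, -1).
2 - x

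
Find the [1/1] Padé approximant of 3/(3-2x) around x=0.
1/(1 - 2*x/3)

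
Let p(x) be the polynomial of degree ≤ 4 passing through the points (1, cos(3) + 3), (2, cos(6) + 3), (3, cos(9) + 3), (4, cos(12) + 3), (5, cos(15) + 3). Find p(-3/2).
5005*cos(9)/64 - 2145*cos(6)/32 - 1365*cos(12)/32 + 3003*cos(3)/128 + 1155*cos(15)/128 + 3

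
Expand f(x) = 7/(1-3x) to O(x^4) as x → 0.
7 + 21*x + 63*x**2 + 189*x**3 + O(x**4)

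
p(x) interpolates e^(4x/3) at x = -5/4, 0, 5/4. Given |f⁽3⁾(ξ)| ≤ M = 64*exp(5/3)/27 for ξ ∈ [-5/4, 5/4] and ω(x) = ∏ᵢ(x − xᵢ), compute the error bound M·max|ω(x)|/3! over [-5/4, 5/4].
125*sqrt(3)*exp(5/3)/729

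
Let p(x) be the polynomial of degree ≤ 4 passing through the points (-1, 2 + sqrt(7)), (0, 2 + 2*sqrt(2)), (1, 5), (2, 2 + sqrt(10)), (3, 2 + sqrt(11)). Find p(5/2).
-5*sqrt(7)/128 + 23/64 + 7*sqrt(2)/16 + 35*sqrt(11)/128 + 35*sqrt(10)/32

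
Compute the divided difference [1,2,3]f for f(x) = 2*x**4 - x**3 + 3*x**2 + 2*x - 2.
47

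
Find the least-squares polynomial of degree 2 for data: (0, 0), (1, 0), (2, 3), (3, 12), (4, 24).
3/35 + (-18/7)x + (15/7)x²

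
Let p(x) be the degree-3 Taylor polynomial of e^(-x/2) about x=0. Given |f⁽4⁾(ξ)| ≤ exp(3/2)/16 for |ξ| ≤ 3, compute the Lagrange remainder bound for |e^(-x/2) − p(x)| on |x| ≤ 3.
27*exp(3/2)/128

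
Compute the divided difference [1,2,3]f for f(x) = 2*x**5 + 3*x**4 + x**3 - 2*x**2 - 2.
259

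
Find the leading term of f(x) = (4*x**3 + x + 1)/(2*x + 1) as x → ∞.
2*x**2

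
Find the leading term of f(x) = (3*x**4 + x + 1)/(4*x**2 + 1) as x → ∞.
3*x**2/4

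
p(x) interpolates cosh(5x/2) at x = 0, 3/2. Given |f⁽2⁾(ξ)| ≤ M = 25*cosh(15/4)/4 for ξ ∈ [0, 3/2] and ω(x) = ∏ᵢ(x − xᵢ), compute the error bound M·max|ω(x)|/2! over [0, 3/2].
225*cosh(15/4)/128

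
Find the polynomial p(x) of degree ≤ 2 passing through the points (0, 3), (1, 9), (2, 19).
2*x**2 + 4*x + 3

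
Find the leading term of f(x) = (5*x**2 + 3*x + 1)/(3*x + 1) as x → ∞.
5*x/3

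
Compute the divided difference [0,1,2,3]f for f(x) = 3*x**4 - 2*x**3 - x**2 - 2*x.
16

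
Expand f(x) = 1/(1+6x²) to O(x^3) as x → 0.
1 - 6*x**2 + O(x**3)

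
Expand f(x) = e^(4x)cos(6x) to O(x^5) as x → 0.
1 + 4*x - 10*x**2 - 184*x**3/3 - 238*x**4/3 + O(x**5)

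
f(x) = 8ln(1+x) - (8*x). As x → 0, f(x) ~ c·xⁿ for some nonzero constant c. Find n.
2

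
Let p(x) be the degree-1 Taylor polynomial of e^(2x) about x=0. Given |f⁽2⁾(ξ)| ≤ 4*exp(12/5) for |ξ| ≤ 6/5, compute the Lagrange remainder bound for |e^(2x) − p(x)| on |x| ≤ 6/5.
72*exp(12/5)/25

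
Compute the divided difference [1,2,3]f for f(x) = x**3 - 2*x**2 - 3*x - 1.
4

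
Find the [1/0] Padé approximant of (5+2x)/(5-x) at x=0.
3*x/5 + 1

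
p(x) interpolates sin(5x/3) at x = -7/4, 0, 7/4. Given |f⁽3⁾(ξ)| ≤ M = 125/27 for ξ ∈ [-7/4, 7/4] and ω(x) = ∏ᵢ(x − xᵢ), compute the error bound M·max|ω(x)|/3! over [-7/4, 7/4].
42875*sqrt(3)/46656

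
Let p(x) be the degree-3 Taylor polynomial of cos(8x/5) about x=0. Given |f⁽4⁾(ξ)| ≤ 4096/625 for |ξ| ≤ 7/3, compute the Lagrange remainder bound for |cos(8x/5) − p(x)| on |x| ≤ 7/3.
1229312/151875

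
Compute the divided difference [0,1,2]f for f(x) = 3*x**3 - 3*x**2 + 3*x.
6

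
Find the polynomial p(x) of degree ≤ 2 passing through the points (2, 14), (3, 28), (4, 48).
3*x**2 - x + 4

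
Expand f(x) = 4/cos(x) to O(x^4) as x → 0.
4 + 2*x**2 + O(x**4)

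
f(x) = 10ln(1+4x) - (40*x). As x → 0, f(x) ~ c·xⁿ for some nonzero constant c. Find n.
2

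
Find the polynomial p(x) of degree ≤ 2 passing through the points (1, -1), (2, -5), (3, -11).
-x**2 - x + 1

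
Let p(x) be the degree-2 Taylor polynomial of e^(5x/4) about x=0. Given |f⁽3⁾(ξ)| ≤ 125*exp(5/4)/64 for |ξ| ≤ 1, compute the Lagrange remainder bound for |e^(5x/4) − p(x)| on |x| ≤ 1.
125*exp(5/4)/384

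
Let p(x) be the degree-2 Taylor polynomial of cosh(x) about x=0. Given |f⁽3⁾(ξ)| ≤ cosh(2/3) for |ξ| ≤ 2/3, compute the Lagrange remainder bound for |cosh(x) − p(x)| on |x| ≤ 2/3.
4*cosh(2/3)/81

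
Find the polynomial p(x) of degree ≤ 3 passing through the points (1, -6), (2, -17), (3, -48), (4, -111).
-2*x**3 + 2*x**2 - 3*x - 3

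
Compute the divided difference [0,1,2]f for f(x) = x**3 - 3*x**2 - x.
0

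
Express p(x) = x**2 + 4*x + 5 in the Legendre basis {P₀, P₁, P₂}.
(16/3)P₀ + (4)P₁ + (2/3)P₂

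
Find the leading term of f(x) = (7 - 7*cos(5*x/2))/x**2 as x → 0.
175/8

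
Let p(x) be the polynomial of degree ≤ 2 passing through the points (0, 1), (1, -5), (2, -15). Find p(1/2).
-3/2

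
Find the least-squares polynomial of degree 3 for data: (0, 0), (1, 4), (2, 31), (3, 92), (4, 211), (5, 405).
-37/126 + (1345/756)x + (121/252)x² + (83/27)x³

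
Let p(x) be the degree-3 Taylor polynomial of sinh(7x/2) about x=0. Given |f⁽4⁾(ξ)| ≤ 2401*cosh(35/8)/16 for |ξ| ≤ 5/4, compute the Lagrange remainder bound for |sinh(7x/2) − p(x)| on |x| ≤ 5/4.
1500625*cosh(35/8)/98304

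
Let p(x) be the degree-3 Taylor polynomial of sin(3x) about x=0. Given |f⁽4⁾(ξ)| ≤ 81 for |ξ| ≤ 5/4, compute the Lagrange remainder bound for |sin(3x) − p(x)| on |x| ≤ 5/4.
16875/2048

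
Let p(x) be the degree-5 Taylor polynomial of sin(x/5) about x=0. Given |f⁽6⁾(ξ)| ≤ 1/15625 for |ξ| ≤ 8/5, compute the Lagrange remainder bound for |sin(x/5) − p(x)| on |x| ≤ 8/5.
16384/10986328125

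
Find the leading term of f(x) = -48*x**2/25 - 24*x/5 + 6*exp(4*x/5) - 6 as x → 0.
64*x**3/125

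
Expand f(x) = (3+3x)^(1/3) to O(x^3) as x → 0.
3**(1/3) + 3**(1/3)*x/3 - 3**(1/3)*x**2/9 + O(x**3)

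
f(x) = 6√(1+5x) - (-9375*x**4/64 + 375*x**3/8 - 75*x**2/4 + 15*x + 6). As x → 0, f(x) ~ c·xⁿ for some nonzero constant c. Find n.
5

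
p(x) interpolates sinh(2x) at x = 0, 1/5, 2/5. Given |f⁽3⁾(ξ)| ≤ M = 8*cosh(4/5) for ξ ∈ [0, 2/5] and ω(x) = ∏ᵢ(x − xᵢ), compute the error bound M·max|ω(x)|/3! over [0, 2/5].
8*sqrt(3)*cosh(4/5)/3375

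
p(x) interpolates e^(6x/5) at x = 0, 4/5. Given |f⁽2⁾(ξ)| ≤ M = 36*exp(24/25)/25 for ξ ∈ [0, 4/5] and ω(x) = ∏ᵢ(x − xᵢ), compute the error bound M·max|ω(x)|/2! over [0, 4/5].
72*exp(24/25)/625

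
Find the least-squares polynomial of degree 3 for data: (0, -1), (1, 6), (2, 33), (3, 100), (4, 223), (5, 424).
-65/63 + (607/189)x + (89/126)x² + (169/54)x³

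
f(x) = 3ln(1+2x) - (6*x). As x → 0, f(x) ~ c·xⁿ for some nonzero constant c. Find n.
2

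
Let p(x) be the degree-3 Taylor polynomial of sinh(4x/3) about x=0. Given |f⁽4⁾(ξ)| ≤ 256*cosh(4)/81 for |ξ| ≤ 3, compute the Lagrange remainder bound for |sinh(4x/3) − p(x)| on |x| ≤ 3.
32*cosh(4)/3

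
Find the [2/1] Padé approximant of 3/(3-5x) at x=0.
1/(1 - 5*x/3)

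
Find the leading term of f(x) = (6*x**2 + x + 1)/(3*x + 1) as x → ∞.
2*x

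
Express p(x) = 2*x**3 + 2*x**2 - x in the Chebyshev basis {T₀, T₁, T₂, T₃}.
T₀ + (1/2)T₁ + T₂ + (1/2)T₃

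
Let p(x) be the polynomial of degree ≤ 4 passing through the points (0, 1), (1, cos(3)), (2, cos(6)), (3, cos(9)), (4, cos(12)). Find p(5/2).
15*cos(9)/32 - 5*cos(12)/128 + 3/128 - 5*cos(3)/32 + 45*cos(6)/64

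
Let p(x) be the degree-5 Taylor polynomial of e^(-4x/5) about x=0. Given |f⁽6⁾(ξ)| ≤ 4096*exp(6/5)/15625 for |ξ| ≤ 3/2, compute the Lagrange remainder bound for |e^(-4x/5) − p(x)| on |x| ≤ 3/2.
324*exp(6/5)/78125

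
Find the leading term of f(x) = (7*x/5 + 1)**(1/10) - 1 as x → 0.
7*x/50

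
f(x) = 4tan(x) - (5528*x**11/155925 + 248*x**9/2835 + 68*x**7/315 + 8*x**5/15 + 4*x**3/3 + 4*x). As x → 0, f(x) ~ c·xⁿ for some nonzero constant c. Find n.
13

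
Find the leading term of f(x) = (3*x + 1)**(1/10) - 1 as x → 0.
3*x/10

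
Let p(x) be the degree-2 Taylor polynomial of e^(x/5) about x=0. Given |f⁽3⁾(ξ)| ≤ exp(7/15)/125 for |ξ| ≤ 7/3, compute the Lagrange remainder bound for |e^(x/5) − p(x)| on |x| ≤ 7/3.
343*exp(7/15)/20250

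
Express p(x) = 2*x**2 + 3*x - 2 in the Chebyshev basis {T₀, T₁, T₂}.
-T₀ + (3)T₁ + T₂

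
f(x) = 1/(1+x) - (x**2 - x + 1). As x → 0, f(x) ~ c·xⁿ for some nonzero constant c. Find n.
3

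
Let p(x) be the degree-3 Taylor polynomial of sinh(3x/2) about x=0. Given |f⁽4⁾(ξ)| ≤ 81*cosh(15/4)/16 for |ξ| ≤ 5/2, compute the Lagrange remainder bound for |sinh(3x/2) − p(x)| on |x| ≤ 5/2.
16875*cosh(15/4)/2048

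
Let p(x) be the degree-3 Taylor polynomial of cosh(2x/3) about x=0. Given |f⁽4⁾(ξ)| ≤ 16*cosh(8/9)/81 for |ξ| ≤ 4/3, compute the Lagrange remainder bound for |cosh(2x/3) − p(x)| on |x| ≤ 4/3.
512*cosh(8/9)/19683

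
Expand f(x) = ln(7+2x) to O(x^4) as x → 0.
log(7) + 2*x/7 - 2*x**2/49 + 8*x**3/1029 + O(x**4)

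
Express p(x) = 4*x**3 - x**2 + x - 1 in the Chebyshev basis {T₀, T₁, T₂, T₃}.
(-3/2)T₀ + (4)T₁ + (-1/2)T₂ + T₃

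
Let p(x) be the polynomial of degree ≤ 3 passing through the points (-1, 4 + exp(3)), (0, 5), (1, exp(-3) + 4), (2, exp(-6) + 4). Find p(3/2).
(5 + 15*exp(3) + (exp(3) + 59)*exp(6))*exp(-6)/16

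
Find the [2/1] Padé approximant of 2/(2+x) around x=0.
1/(x/2 + 1)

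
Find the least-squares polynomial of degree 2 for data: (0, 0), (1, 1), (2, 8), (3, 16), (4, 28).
-11/35 + (37/70)x + (23/14)x²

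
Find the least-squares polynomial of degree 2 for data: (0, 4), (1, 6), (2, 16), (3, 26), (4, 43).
129/35 + (43/35)x + (15/7)x²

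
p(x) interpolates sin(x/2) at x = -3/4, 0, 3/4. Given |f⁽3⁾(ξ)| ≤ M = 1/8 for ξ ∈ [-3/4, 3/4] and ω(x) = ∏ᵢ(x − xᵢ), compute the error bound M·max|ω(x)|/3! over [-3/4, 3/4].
sqrt(3)/512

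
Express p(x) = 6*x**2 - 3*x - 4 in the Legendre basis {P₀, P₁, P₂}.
(-2)P₀ + (-3)P₁ + (4)P₂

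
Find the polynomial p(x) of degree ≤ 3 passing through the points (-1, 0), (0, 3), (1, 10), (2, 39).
3*x**3 + 2*x**2 + 2*x + 3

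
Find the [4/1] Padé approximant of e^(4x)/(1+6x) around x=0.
(22624*x**4/1875 + 3904*x**3/375 + 5016*x**2/625 + 2492*x/625 + 1)/(3742*x/625 + 1)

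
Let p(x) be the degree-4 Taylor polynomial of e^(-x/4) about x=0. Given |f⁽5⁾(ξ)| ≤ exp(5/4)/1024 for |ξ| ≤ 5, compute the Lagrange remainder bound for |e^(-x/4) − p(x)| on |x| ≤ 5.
625*exp(5/4)/24576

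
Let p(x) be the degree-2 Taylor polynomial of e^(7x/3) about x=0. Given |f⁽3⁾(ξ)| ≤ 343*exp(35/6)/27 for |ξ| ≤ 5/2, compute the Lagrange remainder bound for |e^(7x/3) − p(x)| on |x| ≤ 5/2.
42875*exp(35/6)/1296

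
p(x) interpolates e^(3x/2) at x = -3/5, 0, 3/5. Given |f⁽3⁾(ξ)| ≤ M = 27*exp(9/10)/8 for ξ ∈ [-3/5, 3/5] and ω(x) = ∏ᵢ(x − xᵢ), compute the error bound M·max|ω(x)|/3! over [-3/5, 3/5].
27*sqrt(3)*exp(9/10)/1000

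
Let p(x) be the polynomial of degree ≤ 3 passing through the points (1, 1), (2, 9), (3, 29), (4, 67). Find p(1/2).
-3/8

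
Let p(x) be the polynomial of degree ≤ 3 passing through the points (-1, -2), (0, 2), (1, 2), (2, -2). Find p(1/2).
5/2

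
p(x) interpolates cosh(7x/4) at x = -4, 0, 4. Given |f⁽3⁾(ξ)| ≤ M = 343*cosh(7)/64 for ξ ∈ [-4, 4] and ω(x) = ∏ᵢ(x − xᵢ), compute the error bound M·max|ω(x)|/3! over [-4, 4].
343*sqrt(3)*cosh(7)/27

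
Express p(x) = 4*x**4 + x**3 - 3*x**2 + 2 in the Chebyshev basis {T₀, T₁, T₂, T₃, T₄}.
(2)T₀ + (3/4)T₁ + (1/2)T₂ + (1/4)T₃ + (1/2)T₄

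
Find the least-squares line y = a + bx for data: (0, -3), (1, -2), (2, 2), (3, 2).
a = -31/10, b = 19/10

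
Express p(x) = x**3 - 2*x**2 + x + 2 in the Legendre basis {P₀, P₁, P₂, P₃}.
(4/3)P₀ + (8/5)P₁ + (-4/3)P₂ + (2/5)P₃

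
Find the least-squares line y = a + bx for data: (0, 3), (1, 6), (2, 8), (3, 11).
a = 31/10, b = 13/5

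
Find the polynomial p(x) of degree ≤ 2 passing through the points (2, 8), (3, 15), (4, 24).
x**2 + 2*x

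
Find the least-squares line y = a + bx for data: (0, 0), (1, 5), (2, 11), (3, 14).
a = 3/10, b = 24/5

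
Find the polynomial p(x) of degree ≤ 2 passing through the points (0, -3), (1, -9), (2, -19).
-2*x**2 - 4*x - 3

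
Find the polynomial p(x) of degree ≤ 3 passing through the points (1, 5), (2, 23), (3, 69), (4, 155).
2*x**3 + 2*x**2 - 2*x + 3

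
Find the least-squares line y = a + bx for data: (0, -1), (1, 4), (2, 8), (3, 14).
a = -11/10, b = 49/10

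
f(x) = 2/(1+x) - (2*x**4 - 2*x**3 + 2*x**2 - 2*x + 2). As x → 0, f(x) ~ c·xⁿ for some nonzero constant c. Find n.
5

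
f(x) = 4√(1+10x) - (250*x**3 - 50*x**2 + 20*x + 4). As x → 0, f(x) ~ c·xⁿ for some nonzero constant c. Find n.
4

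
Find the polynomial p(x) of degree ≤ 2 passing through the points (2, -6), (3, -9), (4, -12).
-3*x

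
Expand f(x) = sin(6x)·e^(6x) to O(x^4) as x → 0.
6*x + 36*x**2 + 72*x**3 + O(x**4)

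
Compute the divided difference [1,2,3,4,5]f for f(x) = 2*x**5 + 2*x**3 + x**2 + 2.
30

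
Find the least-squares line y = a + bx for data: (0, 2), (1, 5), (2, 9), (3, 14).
a = 3/2, b = 4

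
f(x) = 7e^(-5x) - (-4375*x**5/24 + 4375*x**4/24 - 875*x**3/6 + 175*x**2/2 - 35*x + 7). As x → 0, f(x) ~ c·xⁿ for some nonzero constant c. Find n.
6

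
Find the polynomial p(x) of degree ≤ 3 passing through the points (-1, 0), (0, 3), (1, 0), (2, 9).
3*x**3 - 3*x**2 - 3*x + 3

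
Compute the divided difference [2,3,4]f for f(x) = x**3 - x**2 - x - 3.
8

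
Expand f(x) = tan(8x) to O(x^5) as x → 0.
8*x + 512*x**3/3 + O(x**5)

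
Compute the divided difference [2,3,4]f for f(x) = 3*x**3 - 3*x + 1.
27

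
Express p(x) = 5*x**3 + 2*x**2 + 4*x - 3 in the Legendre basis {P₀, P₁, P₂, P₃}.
(-7/3)P₀ + (7)P₁ + (4/3)P₂ + (2)P₃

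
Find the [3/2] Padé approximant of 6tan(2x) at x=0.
(-16*x**3/5 + 12*x)/(1 - 8*x**2/5)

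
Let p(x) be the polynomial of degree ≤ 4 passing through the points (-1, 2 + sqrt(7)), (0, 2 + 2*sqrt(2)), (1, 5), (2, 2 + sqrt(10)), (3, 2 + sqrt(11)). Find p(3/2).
-5*sqrt(2)/16 - 5*sqrt(11)/128 + 3*sqrt(7)/128 + 15*sqrt(10)/32 + 263/64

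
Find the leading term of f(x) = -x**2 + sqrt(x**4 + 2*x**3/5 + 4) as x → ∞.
x/5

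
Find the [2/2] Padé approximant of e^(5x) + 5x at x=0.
(125*x**2/12 + 10*x + 1)/(1 - 25*x**2/12)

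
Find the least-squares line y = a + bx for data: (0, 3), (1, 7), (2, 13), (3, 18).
a = 13/5, b = 51/10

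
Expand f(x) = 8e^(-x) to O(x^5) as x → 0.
8 - 8*x + 4*x**2 - 4*x**3/3 + x**4/3 + O(x**5)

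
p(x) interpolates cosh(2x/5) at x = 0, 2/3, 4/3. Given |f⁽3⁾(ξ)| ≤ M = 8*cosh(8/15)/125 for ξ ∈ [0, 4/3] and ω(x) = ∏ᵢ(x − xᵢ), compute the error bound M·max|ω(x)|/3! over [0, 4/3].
64*sqrt(3)*cosh(8/15)/91125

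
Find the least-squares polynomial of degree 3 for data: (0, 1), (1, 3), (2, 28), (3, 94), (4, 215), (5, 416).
17/21 + (-145/63)x + (23/12)x² + (109/36)x³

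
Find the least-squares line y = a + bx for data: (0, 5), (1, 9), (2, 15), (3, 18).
a = 5, b = 9/2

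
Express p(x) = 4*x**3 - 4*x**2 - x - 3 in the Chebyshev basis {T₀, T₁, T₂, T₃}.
(-5)T₀ + (2)T₁ + (-2)T₂ + T₃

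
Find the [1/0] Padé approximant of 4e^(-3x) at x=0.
4 - 12*x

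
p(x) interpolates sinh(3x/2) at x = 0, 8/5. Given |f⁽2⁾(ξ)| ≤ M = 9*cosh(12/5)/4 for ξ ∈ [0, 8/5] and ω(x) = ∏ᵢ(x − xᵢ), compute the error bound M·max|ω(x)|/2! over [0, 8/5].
18*cosh(12/5)/25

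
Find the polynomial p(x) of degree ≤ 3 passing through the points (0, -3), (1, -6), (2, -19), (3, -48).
-x**3 - 2*x**2 - 3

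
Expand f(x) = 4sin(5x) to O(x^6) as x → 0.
20*x - 250*x**3/3 + 625*x**5/6 + O(x**6)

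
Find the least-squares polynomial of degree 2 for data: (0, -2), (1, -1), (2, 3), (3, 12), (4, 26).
-62/35 + (-137/70)x + (31/14)x²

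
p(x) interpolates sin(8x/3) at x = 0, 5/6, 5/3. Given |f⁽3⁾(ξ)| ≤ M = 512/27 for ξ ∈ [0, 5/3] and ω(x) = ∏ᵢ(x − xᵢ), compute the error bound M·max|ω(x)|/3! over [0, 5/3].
8000*sqrt(3)/19683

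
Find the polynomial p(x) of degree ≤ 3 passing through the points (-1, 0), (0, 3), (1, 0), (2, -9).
3 - 3*x**2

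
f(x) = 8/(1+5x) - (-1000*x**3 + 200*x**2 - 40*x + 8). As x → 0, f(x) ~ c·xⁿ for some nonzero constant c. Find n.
4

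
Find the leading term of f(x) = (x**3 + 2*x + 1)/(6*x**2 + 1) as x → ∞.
x/6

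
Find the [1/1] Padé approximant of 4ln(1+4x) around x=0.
16*x/(2*x + 1)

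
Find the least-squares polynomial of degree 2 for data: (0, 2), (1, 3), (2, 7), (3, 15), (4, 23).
62/35 + (9/35)x + (9/7)x²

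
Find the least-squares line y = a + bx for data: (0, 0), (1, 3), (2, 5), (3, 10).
a = -3/10, b = 16/5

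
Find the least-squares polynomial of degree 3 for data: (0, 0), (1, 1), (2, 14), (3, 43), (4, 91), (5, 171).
-5/18 + (-733/756)x + (125/63)x² + (109/108)x³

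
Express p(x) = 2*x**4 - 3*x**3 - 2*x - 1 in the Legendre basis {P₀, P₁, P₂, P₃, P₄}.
(-3/5)P₀ + (-19/5)P₁ + (8/7)P₂ + (-6/5)P₃ + (16/35)P₄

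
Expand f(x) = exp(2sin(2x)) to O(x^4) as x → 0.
1 + 4*x + 8*x**2 + 8*x**3 + O(x**4)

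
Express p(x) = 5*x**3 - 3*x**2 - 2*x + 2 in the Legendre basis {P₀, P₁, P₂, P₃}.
P₀ + P₁ + (-2)P₂ + (2)P₃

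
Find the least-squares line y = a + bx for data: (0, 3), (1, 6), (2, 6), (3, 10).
a = 31/10, b = 21/10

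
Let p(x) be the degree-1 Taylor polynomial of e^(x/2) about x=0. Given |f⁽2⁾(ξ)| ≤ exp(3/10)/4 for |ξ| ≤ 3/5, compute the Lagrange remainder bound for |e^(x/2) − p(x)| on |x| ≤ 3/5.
9*exp(3/10)/200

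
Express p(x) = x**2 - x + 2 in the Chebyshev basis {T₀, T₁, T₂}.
(5/2)T₀ - T₁ + (1/2)T₂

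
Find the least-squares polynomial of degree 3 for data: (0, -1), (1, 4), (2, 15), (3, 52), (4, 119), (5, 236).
-55/63 + (794/189)x + (-19/9)x² + (58/27)x³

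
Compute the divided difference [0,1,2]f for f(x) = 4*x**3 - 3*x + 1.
12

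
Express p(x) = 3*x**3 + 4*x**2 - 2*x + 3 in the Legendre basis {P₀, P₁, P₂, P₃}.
(13/3)P₀ + (-1/5)P₁ + (8/3)P₂ + (6/5)P₃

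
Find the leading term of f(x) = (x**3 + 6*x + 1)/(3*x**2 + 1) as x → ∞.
x/3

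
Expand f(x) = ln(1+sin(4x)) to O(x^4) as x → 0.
4*x - 8*x**2 + 32*x**3/3 + O(x**4)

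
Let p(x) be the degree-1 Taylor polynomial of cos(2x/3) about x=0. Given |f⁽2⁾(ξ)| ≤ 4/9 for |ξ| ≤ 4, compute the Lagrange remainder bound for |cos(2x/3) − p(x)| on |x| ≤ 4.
32/9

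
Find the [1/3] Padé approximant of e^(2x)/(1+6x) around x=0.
(11*x/16 + 1)/(91*x**3/24 - 29*x**2/4 + 75*x/16 + 1)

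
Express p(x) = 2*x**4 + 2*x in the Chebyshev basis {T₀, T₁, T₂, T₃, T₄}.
(3/4)T₀ + (2)T₁ + T₂ + (1/4)T₄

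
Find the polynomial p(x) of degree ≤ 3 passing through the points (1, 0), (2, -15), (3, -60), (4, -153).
-3*x**3 + 3*x**2 - 3*x + 3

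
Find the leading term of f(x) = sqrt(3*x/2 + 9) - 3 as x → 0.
x/4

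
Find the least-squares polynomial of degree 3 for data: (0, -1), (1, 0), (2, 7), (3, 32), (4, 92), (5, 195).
-115/126 + (1567/756)x + (-881/252)x² + (59/27)x³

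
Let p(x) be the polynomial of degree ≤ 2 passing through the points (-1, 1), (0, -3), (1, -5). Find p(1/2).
-17/4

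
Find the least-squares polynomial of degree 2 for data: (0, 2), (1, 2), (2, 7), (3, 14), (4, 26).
67/35 + (-10/7)x + (13/7)x²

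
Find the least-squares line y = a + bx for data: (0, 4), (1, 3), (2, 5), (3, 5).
a = 7/2, b = 1/2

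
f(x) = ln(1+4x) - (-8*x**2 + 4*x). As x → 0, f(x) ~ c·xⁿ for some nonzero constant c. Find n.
3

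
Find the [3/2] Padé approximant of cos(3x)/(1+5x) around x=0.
(3825*x**3/164 - 765*x**2/164 - 5*x + 1)/(1 - 4127*x**2/164)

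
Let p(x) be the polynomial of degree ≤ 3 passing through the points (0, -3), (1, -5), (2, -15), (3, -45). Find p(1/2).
-15/4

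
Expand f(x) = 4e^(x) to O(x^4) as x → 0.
4 + 4*x + 2*x**2 + 2*x**3/3 + O(x**4)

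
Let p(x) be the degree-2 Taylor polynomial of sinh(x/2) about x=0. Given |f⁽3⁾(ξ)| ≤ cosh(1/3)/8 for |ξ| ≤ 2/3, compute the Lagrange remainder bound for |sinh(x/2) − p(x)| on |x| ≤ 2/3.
cosh(1/3)/162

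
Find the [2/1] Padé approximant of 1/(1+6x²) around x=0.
1 - 6*x**2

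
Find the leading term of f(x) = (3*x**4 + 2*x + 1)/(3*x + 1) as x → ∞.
x**3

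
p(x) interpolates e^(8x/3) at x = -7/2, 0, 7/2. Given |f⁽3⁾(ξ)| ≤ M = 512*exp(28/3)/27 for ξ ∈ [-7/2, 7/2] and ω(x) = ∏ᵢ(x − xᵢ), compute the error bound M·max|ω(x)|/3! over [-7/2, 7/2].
21952*sqrt(3)*exp(28/3)/729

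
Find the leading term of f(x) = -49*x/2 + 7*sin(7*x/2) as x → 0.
-2401*x**3/48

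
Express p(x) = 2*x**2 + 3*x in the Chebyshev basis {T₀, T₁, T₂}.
T₀ + (3)T₁ + T₂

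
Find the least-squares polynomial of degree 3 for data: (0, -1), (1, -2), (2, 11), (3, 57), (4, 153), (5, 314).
-6/7 + (-149/42)x + (-6/7)x² + (17/6)x³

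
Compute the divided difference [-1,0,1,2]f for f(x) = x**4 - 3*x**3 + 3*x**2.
-1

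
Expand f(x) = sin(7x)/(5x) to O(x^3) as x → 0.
7/5 - 343*x**2/30 + O(x**3)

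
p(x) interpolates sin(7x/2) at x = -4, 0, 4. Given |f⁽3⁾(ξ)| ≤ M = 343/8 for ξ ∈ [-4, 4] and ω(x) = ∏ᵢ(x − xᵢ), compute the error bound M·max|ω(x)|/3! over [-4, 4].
2744*sqrt(3)/27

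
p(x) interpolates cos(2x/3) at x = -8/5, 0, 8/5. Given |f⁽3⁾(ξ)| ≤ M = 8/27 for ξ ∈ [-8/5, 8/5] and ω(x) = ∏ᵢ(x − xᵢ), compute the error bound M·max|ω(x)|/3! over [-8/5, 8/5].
4096*sqrt(3)/91125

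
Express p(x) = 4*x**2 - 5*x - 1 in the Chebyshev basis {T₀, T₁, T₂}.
T₀ + (-5)T₁ + (2)T₂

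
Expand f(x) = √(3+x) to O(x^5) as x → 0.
sqrt(3) + sqrt(3)*x/6 - sqrt(3)*x**2/72 + sqrt(3)*x**3/432 - 5*sqrt(3)*x**4/10368 + O(x**5)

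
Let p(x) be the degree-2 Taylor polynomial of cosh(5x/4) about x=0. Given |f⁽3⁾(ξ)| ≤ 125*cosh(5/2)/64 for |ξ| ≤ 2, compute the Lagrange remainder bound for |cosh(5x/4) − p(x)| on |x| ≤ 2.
125*cosh(5/2)/48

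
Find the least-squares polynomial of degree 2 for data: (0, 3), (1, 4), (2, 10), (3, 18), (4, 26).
87/35 + (10/7)x + (8/7)x²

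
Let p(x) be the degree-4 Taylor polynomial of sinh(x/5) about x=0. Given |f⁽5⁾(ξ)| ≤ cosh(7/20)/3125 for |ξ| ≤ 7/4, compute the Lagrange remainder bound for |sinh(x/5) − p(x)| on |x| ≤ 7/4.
16807*cosh(7/20)/384000000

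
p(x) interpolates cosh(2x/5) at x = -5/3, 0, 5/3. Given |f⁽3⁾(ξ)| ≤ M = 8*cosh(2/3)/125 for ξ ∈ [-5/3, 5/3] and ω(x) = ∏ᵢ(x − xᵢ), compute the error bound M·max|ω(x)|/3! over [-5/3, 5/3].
8*sqrt(3)*cosh(2/3)/729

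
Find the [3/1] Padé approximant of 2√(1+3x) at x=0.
(-27*x**3/32 + 27*x**2/8 + 27*x/4 + 2)/(15*x/8 + 1)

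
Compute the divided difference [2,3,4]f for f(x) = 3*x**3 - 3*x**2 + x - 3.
24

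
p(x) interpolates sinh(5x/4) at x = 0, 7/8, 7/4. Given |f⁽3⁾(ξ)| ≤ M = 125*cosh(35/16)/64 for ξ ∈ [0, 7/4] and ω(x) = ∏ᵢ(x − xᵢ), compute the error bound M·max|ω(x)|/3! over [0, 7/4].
42875*sqrt(3)*cosh(35/16)/884736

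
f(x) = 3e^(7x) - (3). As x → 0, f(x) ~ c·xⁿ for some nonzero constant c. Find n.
1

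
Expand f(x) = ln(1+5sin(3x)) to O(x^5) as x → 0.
15*x - 225*x**2/2 + 2205*x**3/2 - 49275*x**4/4 + O(x**5)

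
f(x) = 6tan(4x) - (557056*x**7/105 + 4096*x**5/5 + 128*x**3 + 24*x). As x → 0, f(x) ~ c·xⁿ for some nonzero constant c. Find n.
9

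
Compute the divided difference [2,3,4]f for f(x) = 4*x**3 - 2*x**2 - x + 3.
34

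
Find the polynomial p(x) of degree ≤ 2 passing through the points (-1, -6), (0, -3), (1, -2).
-x**2 + 2*x - 3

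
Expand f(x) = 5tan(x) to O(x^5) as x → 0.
5*x + 5*x**3/3 + O(x**5)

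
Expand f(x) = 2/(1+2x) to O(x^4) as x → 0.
2 - 4*x + 8*x**2 - 16*x**3 + O(x**4)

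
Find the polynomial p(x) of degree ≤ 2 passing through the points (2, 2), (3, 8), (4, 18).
2*x**2 - 4*x + 2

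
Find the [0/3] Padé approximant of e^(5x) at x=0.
1/(-125*x**3/6 + 25*x**2/2 - 5*x + 1)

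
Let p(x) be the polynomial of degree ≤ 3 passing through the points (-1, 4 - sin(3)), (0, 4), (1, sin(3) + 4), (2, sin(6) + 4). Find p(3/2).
5*sin(6)/16 + 7*sin(3)/8 + 4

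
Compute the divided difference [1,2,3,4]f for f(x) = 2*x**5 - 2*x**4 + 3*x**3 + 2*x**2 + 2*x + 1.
113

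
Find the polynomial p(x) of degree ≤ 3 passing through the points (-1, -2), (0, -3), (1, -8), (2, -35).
-3*x**3 - 2*x**2 - 3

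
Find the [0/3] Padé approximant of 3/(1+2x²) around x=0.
3/(2*x**2 + 1)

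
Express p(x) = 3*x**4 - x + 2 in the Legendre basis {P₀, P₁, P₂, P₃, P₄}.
(13/5)P₀ - P₁ + (12/7)P₂ + (24/35)P₄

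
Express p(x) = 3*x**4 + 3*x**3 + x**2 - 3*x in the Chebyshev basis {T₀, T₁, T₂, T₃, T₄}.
(13/8)T₀ + (-3/4)T₁ + (2)T₂ + (3/4)T₃ + (3/8)T₄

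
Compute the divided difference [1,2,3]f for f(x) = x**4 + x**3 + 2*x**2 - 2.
33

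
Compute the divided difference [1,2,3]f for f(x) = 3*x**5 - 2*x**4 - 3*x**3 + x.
202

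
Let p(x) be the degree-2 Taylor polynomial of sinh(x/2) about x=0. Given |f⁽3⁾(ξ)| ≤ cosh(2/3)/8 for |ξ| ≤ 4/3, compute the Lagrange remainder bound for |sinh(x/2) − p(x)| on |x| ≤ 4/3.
4*cosh(2/3)/81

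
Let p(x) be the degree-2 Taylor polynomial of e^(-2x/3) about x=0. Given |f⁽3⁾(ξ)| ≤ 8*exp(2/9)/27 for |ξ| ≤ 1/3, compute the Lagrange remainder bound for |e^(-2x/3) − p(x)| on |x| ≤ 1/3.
4*exp(2/9)/2187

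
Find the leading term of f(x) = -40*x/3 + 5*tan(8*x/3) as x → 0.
2560*x**3/81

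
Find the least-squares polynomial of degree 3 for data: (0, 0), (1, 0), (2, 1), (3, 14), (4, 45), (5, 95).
5/14 + (-43/28)x + (-25/28)x² + x³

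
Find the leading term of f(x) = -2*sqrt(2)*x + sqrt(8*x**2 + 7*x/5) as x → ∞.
7*sqrt(2)/40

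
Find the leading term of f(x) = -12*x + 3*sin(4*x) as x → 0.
-32*x**3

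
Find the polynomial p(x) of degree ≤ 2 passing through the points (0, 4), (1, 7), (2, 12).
x**2 + 2*x + 4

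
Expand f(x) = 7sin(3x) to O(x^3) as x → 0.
21*x + O(x**3)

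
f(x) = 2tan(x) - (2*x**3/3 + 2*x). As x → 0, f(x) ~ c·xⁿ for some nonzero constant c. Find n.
5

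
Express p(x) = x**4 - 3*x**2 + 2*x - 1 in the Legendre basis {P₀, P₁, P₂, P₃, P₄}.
(-9/5)P₀ + (2)P₁ + (-10/7)P₂ + (8/35)P₄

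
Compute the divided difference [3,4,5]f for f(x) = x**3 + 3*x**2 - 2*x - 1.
15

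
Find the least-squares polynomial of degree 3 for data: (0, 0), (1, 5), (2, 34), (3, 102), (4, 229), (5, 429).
-1/126 + (-101/108)x + (407/126)x² + (305/108)x³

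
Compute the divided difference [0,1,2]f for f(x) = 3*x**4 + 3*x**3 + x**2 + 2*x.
31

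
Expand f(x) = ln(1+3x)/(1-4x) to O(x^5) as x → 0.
3*x + 15*x**2/2 + 39*x**3 + 543*x**4/4 + O(x**5)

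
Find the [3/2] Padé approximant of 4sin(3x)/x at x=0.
(12 - 63*x**2/5)/(9*x**2/20 + 1)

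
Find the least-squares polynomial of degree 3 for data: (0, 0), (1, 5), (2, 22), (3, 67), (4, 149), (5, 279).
3/14 + (61/84)x + (10/7)x² + (23/12)x³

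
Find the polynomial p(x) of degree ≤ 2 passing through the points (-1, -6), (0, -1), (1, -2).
-3*x**2 + 2*x - 1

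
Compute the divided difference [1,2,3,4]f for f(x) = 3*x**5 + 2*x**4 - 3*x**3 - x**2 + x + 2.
212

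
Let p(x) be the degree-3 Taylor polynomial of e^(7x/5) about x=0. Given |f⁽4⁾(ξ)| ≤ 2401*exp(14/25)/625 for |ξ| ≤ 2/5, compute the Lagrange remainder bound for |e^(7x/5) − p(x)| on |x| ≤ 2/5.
4802*exp(14/25)/1171875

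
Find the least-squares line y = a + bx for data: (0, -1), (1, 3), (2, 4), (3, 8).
a = -7/10, b = 14/5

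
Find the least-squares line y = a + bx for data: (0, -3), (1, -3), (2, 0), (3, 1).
a = -7/2, b = 3/2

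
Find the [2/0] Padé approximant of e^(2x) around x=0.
2*x**2 + 2*x + 1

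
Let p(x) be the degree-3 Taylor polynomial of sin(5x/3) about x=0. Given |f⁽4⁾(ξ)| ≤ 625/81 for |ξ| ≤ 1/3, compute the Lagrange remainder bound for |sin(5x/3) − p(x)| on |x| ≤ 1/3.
625/157464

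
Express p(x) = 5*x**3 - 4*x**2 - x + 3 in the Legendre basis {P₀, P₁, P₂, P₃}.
(5/3)P₀ + (2)P₁ + (-8/3)P₂ + (2)P₃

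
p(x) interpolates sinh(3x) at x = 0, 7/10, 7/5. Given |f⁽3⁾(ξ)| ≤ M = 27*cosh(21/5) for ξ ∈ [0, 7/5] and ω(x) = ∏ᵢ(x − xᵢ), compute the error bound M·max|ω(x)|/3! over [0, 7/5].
343*sqrt(3)*cosh(21/5)/1000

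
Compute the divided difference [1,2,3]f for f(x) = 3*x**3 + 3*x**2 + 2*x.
21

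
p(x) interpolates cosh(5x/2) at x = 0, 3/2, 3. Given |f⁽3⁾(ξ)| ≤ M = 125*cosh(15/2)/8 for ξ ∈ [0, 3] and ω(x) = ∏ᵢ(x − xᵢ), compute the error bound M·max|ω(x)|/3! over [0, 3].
125*sqrt(3)*cosh(15/2)/64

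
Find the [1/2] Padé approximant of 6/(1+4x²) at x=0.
6/(4*x**2 + 1)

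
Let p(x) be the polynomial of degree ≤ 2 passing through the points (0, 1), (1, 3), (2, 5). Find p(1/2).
2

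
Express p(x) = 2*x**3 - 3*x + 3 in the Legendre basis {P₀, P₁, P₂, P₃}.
(3)P₀ + (-9/5)P₁ + (4/5)P₃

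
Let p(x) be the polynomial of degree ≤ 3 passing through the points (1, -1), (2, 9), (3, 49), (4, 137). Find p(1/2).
-3/8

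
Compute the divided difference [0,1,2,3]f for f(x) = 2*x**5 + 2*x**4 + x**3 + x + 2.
63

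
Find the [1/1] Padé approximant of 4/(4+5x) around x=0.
1/(5*x/4 + 1)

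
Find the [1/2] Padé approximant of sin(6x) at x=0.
6*x/(6*x**2 + 1)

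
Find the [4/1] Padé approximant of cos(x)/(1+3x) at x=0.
(x**4/24 - x**2/2 + 1)/(3*x + 1)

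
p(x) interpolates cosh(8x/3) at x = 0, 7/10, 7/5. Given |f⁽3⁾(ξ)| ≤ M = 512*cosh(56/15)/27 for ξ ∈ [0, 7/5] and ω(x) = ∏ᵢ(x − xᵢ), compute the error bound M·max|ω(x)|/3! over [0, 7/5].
21952*sqrt(3)*cosh(56/15)/91125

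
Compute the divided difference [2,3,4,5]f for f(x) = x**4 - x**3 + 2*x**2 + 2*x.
13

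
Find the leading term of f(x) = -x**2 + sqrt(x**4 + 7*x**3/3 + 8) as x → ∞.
7*x/6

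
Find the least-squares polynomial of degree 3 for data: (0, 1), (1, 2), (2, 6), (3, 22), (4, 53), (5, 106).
10/9 + (31/189)x + (-41/63)x² + (26/27)x³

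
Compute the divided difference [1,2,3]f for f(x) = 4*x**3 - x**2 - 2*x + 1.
23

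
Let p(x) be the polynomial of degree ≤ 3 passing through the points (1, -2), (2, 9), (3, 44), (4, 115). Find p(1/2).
-9/4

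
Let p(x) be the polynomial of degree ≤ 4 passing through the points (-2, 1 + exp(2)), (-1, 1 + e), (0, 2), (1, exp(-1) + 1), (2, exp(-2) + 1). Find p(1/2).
(-5 + 60*e + (-20*e + 3*exp(2) + 218)*exp(2))*exp(-2)/128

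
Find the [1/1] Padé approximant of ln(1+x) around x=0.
x/(x/2 + 1)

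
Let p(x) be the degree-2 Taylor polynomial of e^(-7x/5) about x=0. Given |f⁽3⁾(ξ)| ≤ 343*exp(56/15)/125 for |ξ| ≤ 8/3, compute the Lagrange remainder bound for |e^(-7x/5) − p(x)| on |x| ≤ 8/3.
87808*exp(56/15)/10125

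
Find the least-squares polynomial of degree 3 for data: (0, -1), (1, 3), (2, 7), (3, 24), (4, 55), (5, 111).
-53/63 + (817/189)x + (-146/63)x² + (32/27)x³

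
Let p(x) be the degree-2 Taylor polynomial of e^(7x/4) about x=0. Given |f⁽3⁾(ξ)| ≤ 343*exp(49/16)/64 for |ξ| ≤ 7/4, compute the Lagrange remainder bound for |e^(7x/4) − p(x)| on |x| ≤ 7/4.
117649*exp(49/16)/24576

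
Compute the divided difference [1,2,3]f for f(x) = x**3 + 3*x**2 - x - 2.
9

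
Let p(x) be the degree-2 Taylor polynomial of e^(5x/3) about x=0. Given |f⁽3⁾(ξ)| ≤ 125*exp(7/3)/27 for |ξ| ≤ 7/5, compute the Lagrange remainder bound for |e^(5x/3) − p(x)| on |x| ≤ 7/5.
343*exp(7/3)/162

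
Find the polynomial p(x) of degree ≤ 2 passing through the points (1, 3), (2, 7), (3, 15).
2*x**2 - 2*x + 3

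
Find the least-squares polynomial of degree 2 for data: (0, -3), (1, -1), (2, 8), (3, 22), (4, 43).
-107/35 + (-11/14)x + (43/14)x²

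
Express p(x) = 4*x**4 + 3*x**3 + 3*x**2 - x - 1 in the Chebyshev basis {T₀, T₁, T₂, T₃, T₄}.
(2)T₀ + (5/4)T₁ + (7/2)T₂ + (3/4)T₃ + (1/2)T₄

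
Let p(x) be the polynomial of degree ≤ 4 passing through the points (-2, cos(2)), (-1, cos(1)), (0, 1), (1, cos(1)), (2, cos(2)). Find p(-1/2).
-cos(2)/64 + 5*cos(1)/16 + 45/64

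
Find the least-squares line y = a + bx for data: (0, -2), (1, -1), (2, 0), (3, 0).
a = -9/5, b = 7/10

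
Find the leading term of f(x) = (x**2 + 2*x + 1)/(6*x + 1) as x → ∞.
x/6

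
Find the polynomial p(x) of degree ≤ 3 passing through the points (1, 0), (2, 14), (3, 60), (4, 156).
3*x**3 - 2*x**2 - x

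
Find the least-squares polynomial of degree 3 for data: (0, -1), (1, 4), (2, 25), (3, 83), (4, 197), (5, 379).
-44/63 + (88/189)x + (109/252)x² + (317/108)x³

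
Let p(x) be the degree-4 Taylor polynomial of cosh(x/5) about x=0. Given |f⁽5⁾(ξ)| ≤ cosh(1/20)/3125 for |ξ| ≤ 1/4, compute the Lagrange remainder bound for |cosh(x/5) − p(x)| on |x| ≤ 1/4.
cosh(1/20)/384000000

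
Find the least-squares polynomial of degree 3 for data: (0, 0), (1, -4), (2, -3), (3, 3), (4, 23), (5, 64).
-37/126 + (-1265/756)x + (-37/18)x² + (107/108)x³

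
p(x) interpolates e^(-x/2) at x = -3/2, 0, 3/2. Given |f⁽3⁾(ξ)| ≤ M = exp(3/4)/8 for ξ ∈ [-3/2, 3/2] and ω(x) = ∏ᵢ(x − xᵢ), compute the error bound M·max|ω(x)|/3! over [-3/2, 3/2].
sqrt(3)*exp(3/4)/64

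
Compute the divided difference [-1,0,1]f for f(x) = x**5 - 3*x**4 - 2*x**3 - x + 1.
-3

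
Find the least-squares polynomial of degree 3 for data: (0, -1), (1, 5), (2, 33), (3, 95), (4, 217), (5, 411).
-10/9 + (157/54)x + (13/18)x² + (82/27)x³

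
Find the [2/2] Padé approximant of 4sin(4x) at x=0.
16*x/(8*x**2/3 + 1)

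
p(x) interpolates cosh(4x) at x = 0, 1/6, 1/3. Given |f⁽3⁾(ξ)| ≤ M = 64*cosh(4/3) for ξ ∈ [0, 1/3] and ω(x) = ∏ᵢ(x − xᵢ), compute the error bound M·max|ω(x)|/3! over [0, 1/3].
8*sqrt(3)*cosh(4/3)/729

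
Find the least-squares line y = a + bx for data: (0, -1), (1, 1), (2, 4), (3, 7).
a = -13/10, b = 27/10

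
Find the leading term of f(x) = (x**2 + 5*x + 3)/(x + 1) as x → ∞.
x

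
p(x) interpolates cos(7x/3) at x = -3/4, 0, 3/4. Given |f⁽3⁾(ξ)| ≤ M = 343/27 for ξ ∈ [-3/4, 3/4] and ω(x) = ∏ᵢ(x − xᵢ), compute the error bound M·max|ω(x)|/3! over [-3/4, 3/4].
343*sqrt(3)/1728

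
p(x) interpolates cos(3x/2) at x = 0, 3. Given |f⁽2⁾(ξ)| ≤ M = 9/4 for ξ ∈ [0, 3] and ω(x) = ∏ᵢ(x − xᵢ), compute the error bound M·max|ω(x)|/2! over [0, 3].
81/32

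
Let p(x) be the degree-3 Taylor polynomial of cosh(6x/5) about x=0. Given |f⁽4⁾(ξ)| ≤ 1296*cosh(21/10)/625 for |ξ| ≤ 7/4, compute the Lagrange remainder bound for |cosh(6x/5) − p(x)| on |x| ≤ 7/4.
64827*cosh(21/10)/80000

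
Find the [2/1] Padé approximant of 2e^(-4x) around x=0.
(16*x**2/3 - 16*x/3 + 2)/(4*x/3 + 1)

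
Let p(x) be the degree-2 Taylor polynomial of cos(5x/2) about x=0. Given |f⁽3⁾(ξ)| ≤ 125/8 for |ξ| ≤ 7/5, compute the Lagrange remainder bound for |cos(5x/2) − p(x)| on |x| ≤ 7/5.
343/48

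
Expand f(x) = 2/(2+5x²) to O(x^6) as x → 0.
1 - 5*x**2/2 + 25*x**4/4 + O(x**6)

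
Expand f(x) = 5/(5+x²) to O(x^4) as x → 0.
1 - x**2/5 + O(x**4)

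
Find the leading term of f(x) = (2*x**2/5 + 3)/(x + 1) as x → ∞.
2*x/5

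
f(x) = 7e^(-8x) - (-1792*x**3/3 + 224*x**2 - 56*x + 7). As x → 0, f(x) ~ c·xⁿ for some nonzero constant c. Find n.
4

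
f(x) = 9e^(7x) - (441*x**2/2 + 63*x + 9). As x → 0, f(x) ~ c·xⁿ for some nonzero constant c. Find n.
3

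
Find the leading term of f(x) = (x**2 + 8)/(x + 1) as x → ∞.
x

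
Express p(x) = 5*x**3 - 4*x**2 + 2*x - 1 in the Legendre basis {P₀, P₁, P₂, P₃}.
(-7/3)P₀ + (5)P₁ + (-8/3)P₂ + (2)P₃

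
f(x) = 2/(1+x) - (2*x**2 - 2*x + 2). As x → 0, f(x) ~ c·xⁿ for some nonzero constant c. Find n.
3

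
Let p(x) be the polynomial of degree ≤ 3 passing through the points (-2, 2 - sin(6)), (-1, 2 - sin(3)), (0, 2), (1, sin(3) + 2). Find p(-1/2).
-5*sin(3)/8 + sin(6)/16 + 2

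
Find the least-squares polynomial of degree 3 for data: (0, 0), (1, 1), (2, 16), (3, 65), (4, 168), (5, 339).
4/21 + (-83/63)x + (-61/42)x² + (55/18)x³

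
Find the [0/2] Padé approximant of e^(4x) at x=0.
1/(8*x**2 - 4*x + 1)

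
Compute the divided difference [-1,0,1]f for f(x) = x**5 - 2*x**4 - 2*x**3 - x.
-2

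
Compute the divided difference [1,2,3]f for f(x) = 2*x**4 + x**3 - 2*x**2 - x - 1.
54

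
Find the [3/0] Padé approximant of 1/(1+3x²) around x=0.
1 - 3*x**2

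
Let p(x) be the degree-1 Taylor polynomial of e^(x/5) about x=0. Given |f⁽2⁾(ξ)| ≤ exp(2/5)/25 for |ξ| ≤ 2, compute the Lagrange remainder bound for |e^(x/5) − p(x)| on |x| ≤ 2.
2*exp(2/5)/25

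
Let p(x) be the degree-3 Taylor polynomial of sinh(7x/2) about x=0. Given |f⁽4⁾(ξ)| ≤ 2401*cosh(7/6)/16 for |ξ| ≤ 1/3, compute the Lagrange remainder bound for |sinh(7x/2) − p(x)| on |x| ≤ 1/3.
2401*cosh(7/6)/31104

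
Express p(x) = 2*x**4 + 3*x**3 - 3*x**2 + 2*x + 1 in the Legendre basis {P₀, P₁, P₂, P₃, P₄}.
(2/5)P₀ + (19/5)P₁ + (-6/7)P₂ + (6/5)P₃ + (16/35)P₄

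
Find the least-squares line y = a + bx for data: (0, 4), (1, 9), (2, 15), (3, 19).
a = 41/10, b = 51/10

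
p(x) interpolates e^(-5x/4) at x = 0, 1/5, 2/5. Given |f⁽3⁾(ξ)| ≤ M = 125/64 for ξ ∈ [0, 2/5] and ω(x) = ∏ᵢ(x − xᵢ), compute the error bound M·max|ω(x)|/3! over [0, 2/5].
sqrt(3)/1728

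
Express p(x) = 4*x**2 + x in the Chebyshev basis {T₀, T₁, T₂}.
(2)T₀ + T₁ + (2)T₂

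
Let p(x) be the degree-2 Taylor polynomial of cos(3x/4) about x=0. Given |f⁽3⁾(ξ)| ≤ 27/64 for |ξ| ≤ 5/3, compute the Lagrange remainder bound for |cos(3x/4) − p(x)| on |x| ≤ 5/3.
125/384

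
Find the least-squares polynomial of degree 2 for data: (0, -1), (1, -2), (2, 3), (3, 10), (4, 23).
-39/35 + (-18/7)x + (15/7)x²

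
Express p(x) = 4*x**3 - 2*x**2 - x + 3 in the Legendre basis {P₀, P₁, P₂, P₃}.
(7/3)P₀ + (7/5)P₁ + (-4/3)P₂ + (8/5)P₃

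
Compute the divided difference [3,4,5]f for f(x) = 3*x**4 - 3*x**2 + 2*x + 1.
288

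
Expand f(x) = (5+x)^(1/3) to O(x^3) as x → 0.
5**(1/3) + 5**(1/3)*x/15 - 5**(1/3)*x**2/225 + O(x**3)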